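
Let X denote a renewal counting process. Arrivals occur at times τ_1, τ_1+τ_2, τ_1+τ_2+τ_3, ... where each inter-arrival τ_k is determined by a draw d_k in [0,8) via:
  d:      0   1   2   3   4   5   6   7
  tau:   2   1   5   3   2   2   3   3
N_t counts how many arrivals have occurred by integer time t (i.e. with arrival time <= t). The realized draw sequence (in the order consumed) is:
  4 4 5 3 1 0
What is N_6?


3

draw d_1=4: τ_1=2, arrival time A_1=2
draw d_2=4: τ_2=2, arrival time A_2=4
draw d_3=5: τ_3=2, arrival time A_3=6
draw d_4=3: τ_4=3, arrival time A_4=9
draw d_5=1: τ_5=1, arrival time A_5=10
draw d_6=0: τ_6=2, arrival time A_6=12
N_t over t=0..6: 0:0 1:0 2:1 3:1 4:2 5:2 6:3


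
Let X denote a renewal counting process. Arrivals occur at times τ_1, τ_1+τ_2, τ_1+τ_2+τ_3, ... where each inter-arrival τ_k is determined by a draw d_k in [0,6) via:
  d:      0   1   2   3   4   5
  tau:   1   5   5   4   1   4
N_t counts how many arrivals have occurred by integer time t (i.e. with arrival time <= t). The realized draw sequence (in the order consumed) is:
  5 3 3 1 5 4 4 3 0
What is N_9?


draw d_1=5: τ_1=4, arrival time A_1=4
draw d_2=3: τ_2=4, arrival time A_2=8
draw d_3=3: τ_3=4, arrival time A_3=12
draw d_4=1: τ_4=5, arrival time A_4=17
draw d_5=5: τ_5=4, arrival time A_5=21
draw d_6=4: τ_6=1, arrival time A_6=22
draw d_7=4: τ_7=1, arrival time A_7=23
draw d_8=3: τ_8=4, arrival time A_8=27
draw d_9=0: τ_9=1, arrival time A_9=28
N_t over t=0..9: 0:0 1:0 2:0 3:0 4:1 5:1 6:1 7:1 8:2 9:2

2


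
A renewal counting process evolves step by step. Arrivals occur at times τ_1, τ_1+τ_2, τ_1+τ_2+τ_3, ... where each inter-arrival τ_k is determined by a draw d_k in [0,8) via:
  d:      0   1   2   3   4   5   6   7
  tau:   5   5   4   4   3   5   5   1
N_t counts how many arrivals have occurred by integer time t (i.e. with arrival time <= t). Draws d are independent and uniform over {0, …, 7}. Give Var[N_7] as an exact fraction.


1509306249391/4398046511104

Inter-arrival values over d=0..7: [5, 5, 4, 4, 3, 5, 5, 1]
Each d has probability 1/8, so the pmf of τ is: f(1) = 1/8, f(3) = 1/8, f(4) = 1/4, f(5) = 1/2
Let p_n(j) = P(N_n = j), with p_0 = [1]. Condition on τ_1: p_n(0) = P(τ > n), and for j >= 1, p_n(j) = Σ_{k<=n} f(k)·p_{n−k}(j−1)
p_1 = [7/8, 1/8]  (j = 0..1)
p_2 = [7/8, 7/64, 1/64]  (j = 0..2)
p_3 = [3/4, 15/64, 7/512, 1/512]  (j = 0..3)
p_4 = [1/2, 29/64, 23/512, 7/4096, 1/4096]  (j = 0..4)
p_5 = [0, 57/64, 13/128, 31/4096, 7/32768, 1/32768]  (j = 0..5)
p_6 = [0, 3/4, 59/256, 75/4096, 39/32768, 7/262144, 1/262144]  (j = 0..6)
p_7 = [0, 11/16, 135/512, 187/4096, 49/16384, 47/262144, 7/2097152, 1/2097152]  (j = 0..7)
E[N_7] = Σ j·p_7(j) = 2861961/2097152;  E[N_7²] = Σ j²·p_7(j) = 4625381/2097152
Var[N_7] = 4625381/2097152 − (2861961/2097152)² = 1509306249391/4398046511104


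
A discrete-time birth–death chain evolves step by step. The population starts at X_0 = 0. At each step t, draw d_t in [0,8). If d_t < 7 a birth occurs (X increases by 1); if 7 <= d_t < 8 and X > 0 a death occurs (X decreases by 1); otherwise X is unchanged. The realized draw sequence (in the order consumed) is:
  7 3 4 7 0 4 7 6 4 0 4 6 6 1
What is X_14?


t=0: X=0, d=7 → hold, X_1=0
t=1: X=0, d=3 → birth, X_2=1
t=2: X=1, d=4 → birth, X_3=2
t=3: X=2, d=7 → death, X_4=1
t=4: X=1, d=0 → birth, X_5=2
t=5: X=2, d=4 → birth, X_6=3
t=6: X=3, d=7 → death, X_7=2
t=7: X=2, d=6 → birth, X_8=3
t=8: X=3, d=4 → birth, X_9=4
t=9: X=4, d=0 → birth, X_10=5
t=10: X=5, d=4 → birth, X_11=6
t=11: X=6, d=6 → birth, X_12=7
t=12: X=7, d=6 → birth, X_13=8
t=13: X=8, d=1 → birth, X_14=9

9


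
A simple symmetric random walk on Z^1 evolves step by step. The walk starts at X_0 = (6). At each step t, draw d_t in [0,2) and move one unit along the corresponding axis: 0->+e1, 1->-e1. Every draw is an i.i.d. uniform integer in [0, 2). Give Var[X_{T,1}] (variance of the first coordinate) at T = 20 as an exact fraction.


Outcome values over d=0..1: [1, -1]
Σy = 0, Σy² = 2, M = 2
μ = 0/2 = 0,  σ² = 2/2 − (0)² = 1
Independent increments: Var[X_20] = 20·σ² = 20·(1) = 20

20


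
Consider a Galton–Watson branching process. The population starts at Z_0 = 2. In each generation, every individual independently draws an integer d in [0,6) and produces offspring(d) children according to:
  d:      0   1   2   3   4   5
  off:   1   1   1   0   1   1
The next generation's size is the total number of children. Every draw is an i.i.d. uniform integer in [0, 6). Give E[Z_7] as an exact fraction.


78125/139968

Outcome values over d=0..5: [1, 1, 1, 0, 1, 1]
Σy = 5, Σy² = 5, M = 6
μ = 5/6 = 5/6,  σ² = 5/6 − (5/6)² = 5/36
E[Z_0] = 2
E[Z_1] = 5/6·E[Z_0] = 5/3
E[Z_2] = 5/6·E[Z_1] = 25/18
E[Z_3] = 5/6·E[Z_2] = 125/108
E[Z_4] = 5/6·E[Z_3] = 625/648
E[Z_5] = 5/6·E[Z_4] = 3125/3888
E[Z_6] = 5/6·E[Z_5] = 15625/23328
E[Z_7] = 5/6·E[Z_6] = 78125/139968


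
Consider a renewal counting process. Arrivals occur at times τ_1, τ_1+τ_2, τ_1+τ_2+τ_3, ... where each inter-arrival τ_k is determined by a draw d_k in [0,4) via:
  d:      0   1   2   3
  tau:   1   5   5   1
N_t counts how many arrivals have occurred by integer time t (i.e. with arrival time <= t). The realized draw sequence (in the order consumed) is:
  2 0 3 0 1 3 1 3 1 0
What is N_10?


draw d_1=2: τ_1=5, arrival time A_1=5
draw d_2=0: τ_2=1, arrival time A_2=6
draw d_3=3: τ_3=1, arrival time A_3=7
draw d_4=0: τ_4=1, arrival time A_4=8
draw d_5=1: τ_5=5, arrival time A_5=13
draw d_6=3: τ_6=1, arrival time A_6=14
draw d_7=1: τ_7=5, arrival time A_7=19
draw d_8=3: τ_8=1, arrival time A_8=20
draw d_9=1: τ_9=5, arrival time A_9=25
draw d_10=0: τ_10=1, arrival time A_10=26
N_t over t=0..10: 0:0 1:0 2:0 3:0 4:0 5:1 6:2 7:3 8:4 9:4 10:4

4


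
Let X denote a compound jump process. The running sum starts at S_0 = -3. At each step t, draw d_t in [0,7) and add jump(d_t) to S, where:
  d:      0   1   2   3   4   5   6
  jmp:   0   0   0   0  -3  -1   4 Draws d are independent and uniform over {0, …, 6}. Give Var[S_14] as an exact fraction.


52

Outcome values over d=0..6: [0, 0, 0, 0, -3, -1, 4]
Σy = 0, Σy² = 26, M = 7
μ = 0/7 = 0,  σ² = 26/7 − (0)² = 26/7
Independent increments: Var[S_14] = 14·σ² = 14·(26/7) = 52


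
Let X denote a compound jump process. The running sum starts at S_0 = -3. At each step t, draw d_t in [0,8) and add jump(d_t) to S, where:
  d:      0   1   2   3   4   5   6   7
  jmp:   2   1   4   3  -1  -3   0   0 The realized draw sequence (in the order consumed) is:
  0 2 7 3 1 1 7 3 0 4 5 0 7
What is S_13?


t=0: S=-3, d=0, jump=2, S_1=-1
t=1: S=-1, d=2, jump=4, S_2=3
t=2: S=3, d=7, jump=0, S_3=3
t=3: S=3, d=3, jump=3, S_4=6
t=4: S=6, d=1, jump=1, S_5=7
t=5: S=7, d=1, jump=1, S_6=8
t=6: S=8, d=7, jump=0, S_7=8
t=7: S=8, d=3, jump=3, S_8=11
t=8: S=11, d=0, jump=2, S_9=13
t=9: S=13, d=4, jump=-1, S_10=12
t=10: S=12, d=5, jump=-3, S_11=9
t=11: S=9, d=0, jump=2, S_12=11
t=12: S=11, d=7, jump=0, S_13=11

11


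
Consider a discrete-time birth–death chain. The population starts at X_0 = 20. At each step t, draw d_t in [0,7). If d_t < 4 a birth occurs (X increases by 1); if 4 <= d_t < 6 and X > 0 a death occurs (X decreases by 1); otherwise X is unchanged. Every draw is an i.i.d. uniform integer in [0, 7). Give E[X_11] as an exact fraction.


162/7

X can drop by at most 1 per step and X_0 = 20 > T = 11, so X_t >= 20 − t >= 9 > 0 for every t <= 11: the floor at 0 (the 'and X > 0' condition) never binds. Hence X_11 = X_0 + Σ_{t<11} Y_t with i.i.d. increments Y_t = y(d_t) ∈ {+1, −1, 0}.
Outcome values over d=0..6: [1, 1, 1, 1, -1, -1, 0]
Σy = 2, Σy² = 6, M = 7
μ = 2/7 = 2/7,  σ² = 6/7 − (2/7)² = 38/49
E[X_11] = 20 + 11·(2/7) = 162/7


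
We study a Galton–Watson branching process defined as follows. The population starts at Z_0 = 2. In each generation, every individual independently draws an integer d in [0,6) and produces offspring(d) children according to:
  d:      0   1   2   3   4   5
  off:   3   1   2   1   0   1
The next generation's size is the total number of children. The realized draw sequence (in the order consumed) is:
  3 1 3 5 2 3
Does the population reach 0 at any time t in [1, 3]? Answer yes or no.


gen 0: Z_0=2, draws=[3, 1], offspring=[1, 1], Z_1=2
gen 1: Z_1=2, draws=[3, 5], offspring=[1, 1], Z_2=2
gen 2: Z_2=2, draws=[2, 3], offspring=[2, 1], Z_3=3

no


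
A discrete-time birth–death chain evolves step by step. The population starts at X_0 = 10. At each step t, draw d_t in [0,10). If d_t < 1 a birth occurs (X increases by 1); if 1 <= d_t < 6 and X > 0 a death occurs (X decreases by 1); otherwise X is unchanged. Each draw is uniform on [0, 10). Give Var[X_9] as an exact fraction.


99/25

X can drop by at most 1 per step and X_0 = 10 > T = 9, so X_t >= 10 − t >= 1 > 0 for every t <= 9: the floor at 0 (the 'and X > 0' condition) never binds. Hence X_9 = X_0 + Σ_{t<9} Y_t with i.i.d. increments Y_t = y(d_t) ∈ {+1, −1, 0}.
Outcome values over d=0..9: [1, -1, -1, -1, -1, -1, 0, 0, 0, 0]
Σy = -4, Σy² = 6, M = 10
μ = -4/10 = -2/5,  σ² = 6/10 − (-2/5)² = 11/25
Independent increments: Var[X_9] = 9·σ² = 9·(11/25) = 99/25


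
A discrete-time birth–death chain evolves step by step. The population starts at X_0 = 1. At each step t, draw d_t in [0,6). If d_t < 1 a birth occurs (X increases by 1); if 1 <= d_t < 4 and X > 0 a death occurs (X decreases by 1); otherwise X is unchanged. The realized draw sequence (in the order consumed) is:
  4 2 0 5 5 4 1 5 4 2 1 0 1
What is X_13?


t=0: X=1, d=4 → hold, X_1=1
t=1: X=1, d=2 → death, X_2=0
t=2: X=0, d=0 → birth, X_3=1
t=3: X=1, d=5 → hold, X_4=1
t=4: X=1, d=5 → hold, X_5=1
t=5: X=1, d=4 → hold, X_6=1
t=6: X=1, d=1 → death, X_7=0
t=7: X=0, d=5 → hold, X_8=0
t=8: X=0, d=4 → hold, X_9=0
t=9: X=0, d=2 → hold, X_10=0
t=10: X=0, d=1 → hold, X_11=0
t=11: X=0, d=0 → birth, X_12=1
t=12: X=1, d=1 → death, X_13=0

0


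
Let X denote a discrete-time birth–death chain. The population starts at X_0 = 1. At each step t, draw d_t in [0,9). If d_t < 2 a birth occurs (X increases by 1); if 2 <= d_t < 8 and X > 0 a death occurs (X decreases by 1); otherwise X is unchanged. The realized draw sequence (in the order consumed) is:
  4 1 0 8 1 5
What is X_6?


t=0: X=1, d=4 → death, X_1=0
t=1: X=0, d=1 → birth, X_2=1
t=2: X=1, d=0 → birth, X_3=2
t=3: X=2, d=8 → hold, X_4=2
t=4: X=2, d=1 → birth, X_5=3
t=5: X=3, d=5 → death, X_6=2

2


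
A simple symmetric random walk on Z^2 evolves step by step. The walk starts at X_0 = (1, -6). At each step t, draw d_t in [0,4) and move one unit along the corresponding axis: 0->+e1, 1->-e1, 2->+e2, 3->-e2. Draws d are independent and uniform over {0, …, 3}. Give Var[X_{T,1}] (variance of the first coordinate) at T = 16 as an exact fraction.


Outcome values over d=0..3: [1, -1, 0, 0]
Σy = 0, Σy² = 2, M = 4
μ = 0/4 = 0,  σ² = 2/4 − (0)² = 1/2
Independent increments: Var[X_16] = 16·σ² = 16·(1/2) = 8

8


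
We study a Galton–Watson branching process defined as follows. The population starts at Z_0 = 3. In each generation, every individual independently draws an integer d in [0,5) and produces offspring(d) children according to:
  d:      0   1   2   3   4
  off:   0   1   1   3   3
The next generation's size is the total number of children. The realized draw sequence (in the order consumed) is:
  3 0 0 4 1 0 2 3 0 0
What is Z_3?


4

gen 0: Z_0=3, draws=[3, 0, 0], offspring=[3, 0, 0], Z_1=3
gen 1: Z_1=3, draws=[4, 1, 0], offspring=[3, 1, 0], Z_2=4
gen 2: Z_2=4, draws=[2, 3, 0, 0], offspring=[1, 3, 0, 0], Z_3=4


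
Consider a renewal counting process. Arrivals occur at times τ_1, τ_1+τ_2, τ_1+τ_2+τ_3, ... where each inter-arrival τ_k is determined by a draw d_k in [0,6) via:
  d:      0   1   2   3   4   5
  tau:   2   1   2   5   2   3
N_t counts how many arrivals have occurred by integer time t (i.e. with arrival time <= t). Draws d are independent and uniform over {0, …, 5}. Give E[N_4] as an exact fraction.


1789/1296

Inter-arrival values over d=0..5: [2, 1, 2, 5, 2, 3]
Each d has probability 1/6, so the pmf of τ is: f(1) = 1/6, f(2) = 1/2, f(3) = 1/6, f(5) = 1/6
Renewal equation for m(n) = E[N_n]: condition on τ_1 = k (if k <= n, one arrival plus a fresh copy on the remaining n−k steps): m(n) = F(n) + Σ_{k<=n} f(k)·m(n−k), where F(n) = P(τ <= n) and m(0) = 0
m(1) = F(1) = 1/6
m(2) = F(2) + f(1)·m(1) = 2/3 + 1/6·1/6 = 25/36
m(3) = F(3) + f(1)·m(2) + f(2)·m(1) = 5/6 + 1/6·25/36 + 1/2·1/6 = 223/216
m(4) = F(4) + f(1)·m(3) + f(2)·m(2) + f(3)·m(1) = 5/6 + 1/6·223/216 + 1/2·25/36 + 1/6·1/6 = 1789/1296
E[N_4] = m(4) = 1789/1296


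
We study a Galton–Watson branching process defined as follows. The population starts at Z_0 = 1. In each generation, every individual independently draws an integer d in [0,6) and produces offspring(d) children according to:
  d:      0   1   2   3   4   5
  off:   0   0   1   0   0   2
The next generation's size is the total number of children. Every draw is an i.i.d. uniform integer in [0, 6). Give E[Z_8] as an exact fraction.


Outcome values over d=0..5: [0, 0, 1, 0, 0, 2]
Σy = 3, Σy² = 5, M = 6
μ = 3/6 = 1/2,  σ² = 5/6 − (1/2)² = 7/12
E[Z_0] = 1
E[Z_1] = 1/2·E[Z_0] = 1/2
E[Z_2] = 1/2·E[Z_1] = 1/4
E[Z_3] = 1/2·E[Z_2] = 1/8
E[Z_4] = 1/2·E[Z_3] = 1/16
E[Z_5] = 1/2·E[Z_4] = 1/32
E[Z_6] = 1/2·E[Z_5] = 1/64
E[Z_7] = 1/2·E[Z_6] = 1/128
E[Z_8] = 1/2·E[Z_7] = 1/256

1/256


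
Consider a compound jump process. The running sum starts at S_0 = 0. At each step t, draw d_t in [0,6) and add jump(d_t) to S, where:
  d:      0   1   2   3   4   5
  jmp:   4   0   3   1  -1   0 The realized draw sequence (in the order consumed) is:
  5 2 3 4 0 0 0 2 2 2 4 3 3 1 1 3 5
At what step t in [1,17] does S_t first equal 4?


3

t=0: S=0, d=5, jump=0, S_1=0
t=1: S=0, d=2, jump=3, S_2=3
t=2: S=3, d=3, jump=1, S_3=4
t=3: S=4, d=4, jump=-1, S_4=3
t=4: S=3, d=0, jump=4, S_5=7
t=5: S=7, d=0, jump=4, S_6=11
t=6: S=11, d=0, jump=4, S_7=15
t=7: S=15, d=2, jump=3, S_8=18
t=8: S=18, d=2, jump=3, S_9=21
t=9: S=21, d=2, jump=3, S_10=24
t=10: S=24, d=4, jump=-1, S_11=23
t=11: S=23, d=3, jump=1, S_12=24
t=12: S=24, d=3, jump=1, S_13=25
t=13: S=25, d=1, jump=0, S_14=25
t=14: S=25, d=1, jump=0, S_15=25
t=15: S=25, d=3, jump=1, S_16=26
t=16: S=26, d=5, jump=0, S_17=26


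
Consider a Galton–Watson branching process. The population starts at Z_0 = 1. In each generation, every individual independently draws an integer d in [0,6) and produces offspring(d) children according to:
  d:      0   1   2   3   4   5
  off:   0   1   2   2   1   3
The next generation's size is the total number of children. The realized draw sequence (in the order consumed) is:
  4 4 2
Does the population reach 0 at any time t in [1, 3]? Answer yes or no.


gen 0: Z_0=1, draws=[4], offspring=[1], Z_1=1
gen 1: Z_1=1, draws=[4], offspring=[1], Z_2=1
gen 2: Z_2=1, draws=[2], offspring=[2], Z_3=2

no


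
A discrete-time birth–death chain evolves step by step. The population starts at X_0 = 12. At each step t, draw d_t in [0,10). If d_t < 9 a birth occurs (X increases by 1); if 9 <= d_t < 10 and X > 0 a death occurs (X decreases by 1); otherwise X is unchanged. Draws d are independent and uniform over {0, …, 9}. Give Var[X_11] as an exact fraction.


99/25

X can drop by at most 1 per step and X_0 = 12 > T = 11, so X_t >= 12 − t >= 1 > 0 for every t <= 11: the floor at 0 (the 'and X > 0' condition) never binds. Hence X_11 = X_0 + Σ_{t<11} Y_t with i.i.d. increments Y_t = y(d_t) ∈ {+1, −1, 0}.
Outcome values over d=0..9: [1, 1, 1, 1, 1, 1, 1, 1, 1, -1]
Σy = 8, Σy² = 10, M = 10
μ = 8/10 = 4/5,  σ² = 10/10 − (4/5)² = 9/25
Independent increments: Var[X_11] = 11·σ² = 11·(9/25) = 99/25


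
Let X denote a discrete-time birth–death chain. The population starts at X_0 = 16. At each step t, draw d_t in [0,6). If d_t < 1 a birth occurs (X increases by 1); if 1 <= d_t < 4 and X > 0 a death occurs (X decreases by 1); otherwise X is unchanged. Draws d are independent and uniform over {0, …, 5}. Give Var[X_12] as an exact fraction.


X can drop by at most 1 per step and X_0 = 16 > T = 12, so X_t >= 16 − t >= 4 > 0 for every t <= 12: the floor at 0 (the 'and X > 0' condition) never binds. Hence X_12 = X_0 + Σ_{t<12} Y_t with i.i.d. increments Y_t = y(d_t) ∈ {+1, −1, 0}.
Outcome values over d=0..5: [1, -1, -1, -1, 0, 0]
Σy = -2, Σy² = 4, M = 6
μ = -2/6 = -1/3,  σ² = 4/6 − (-1/3)² = 5/9
Independent increments: Var[X_12] = 12·σ² = 12·(5/9) = 20/3

20/3


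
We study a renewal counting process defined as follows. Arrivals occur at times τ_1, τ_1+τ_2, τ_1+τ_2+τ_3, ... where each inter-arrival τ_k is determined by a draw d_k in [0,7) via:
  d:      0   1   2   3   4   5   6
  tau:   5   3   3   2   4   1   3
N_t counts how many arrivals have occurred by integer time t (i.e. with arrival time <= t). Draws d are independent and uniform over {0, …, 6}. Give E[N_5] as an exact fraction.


23801/16807

Inter-arrival values over d=0..6: [5, 3, 3, 2, 4, 1, 3]
Each d has probability 1/7, so the pmf of τ is: f(1) = 1/7, f(2) = 1/7, f(3) = 3/7, f(4) = 1/7, f(5) = 1/7
Renewal equation for m(n) = E[N_n]: condition on τ_1 = k (if k <= n, one arrival plus a fresh copy on the remaining n−k steps): m(n) = F(n) + Σ_{k<=n} f(k)·m(n−k), where F(n) = P(τ <= n) and m(0) = 0
m(1) = F(1) = 1/7
m(2) = F(2) + f(1)·m(1) = 2/7 + 1/7·1/7 = 15/49
m(3) = F(3) + f(1)·m(2) + f(2)·m(1) = 5/7 + 1/7·15/49 + 1/7·1/7 = 267/343
m(4) = F(4) + f(1)·m(3) + f(2)·m(2) + f(3)·m(1) = 6/7 + 1/7·267/343 + 1/7·15/49 + 3/7·1/7 = 2577/2401
m(5) = F(5) + f(1)·m(4) + f(2)·m(3) + f(3)·m(2) + f(4)·m(1) = 1 + 1/7·2577/2401 + 1/7·267/343 + 3/7·15/49 + 1/7·1/7 = 23801/16807
E[N_5] = m(5) = 23801/16807


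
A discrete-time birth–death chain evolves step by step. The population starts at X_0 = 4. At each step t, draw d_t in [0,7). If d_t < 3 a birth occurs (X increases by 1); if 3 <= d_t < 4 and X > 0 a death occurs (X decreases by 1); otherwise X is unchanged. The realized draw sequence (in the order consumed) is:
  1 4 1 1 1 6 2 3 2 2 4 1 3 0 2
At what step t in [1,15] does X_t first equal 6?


t=0: X=4, d=1 → birth, X_1=5
t=1: X=5, d=4 → hold, X_2=5
t=2: X=5, d=1 → birth, X_3=6
t=3: X=6, d=1 → birth, X_4=7
t=4: X=7, d=1 → birth, X_5=8
t=5: X=8, d=6 → hold, X_6=8
t=6: X=8, d=2 → birth, X_7=9
t=7: X=9, d=3 → death, X_8=8
t=8: X=8, d=2 → birth, X_9=9
t=9: X=9, d=2 → birth, X_10=10
t=10: X=10, d=4 → hold, X_11=10
t=11: X=10, d=1 → birth, X_12=11
t=12: X=11, d=3 → death, X_13=10
t=13: X=10, d=0 → birth, X_14=11
t=14: X=11, d=2 → birth, X_15=12

3


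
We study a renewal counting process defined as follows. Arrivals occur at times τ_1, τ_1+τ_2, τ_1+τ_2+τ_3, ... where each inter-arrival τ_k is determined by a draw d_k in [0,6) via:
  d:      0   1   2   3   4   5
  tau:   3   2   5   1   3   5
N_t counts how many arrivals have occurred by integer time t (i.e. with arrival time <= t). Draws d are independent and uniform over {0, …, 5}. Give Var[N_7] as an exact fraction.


Inter-arrival values over d=0..5: [3, 2, 5, 1, 3, 5]
Each d has probability 1/6, so the pmf of τ is: f(1) = 1/6, f(2) = 1/6, f(3) = 1/3, f(5) = 1/3
Let p_n(j) = P(N_n = j), with p_0 = [1]. Condition on τ_1: p_n(0) = P(τ > n), and for j >= 1, p_n(j) = Σ_{k<=n} f(k)·p_{n−k}(j−1)
p_1 = [5/6, 1/6]  (j = 0..1)
p_2 = [2/3, 11/36, 1/36]  (j = 0..2)
p_3 = [1/3, 7/12, 17/216, 1/216]  (j = 0..3)
p_4 = [1/3, 4/9, 11/54, 23/1296, 1/1296]  (j = 0..4)
p_5 = [0, 2/3, 59/216, 73/1296, 29/7776, 1/7776]  (j = 0..5)
p_6 = [0, 4/9, 47/108, 137/1296, 1/72, 35/46656, 1/46656]  (j = 0..6)
p_7 = [0, 1/3, 47/108, 253/1296, 8/243, 149/46656, 41/279936, 1/279936]  (j = 0..7)
E[N_7] = Σ j·p_7(j) = 542491/279936;  E[N_7²] = Σ j²·p_7(j) = 1243771/279936
Var[N_7] = 1243771/279936 − (542491/279936)² = 53879793575/78364164096

53879793575/78364164096


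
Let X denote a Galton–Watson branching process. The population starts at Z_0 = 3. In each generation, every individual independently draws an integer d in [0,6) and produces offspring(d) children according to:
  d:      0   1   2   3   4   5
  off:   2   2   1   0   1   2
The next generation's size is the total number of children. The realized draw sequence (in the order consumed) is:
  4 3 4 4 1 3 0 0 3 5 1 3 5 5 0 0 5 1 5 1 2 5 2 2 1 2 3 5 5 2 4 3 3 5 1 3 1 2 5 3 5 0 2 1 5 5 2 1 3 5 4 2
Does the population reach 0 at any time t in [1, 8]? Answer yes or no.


gen 0: Z_0=3, draws=[4, 3, 4], offspring=[1, 0, 1], Z_1=2
gen 1: Z_1=2, draws=[4, 1], offspring=[1, 2], Z_2=3
gen 2: Z_2=3, draws=[3, 0, 0], offspring=[0, 2, 2], Z_3=4
gen 3: Z_3=4, draws=[3, 5, 1, 3], offspring=[0, 2, 2, 0], Z_4=4
gen 4: Z_4=4, draws=[5, 5, 0, 0], offspring=[2, 2, 2, 2], Z_5=8
gen 5: Z_5=8, draws=[5, 1, 5, 1, 2, 5, 2, 2], offspring=[2, 2, 2, 2, 1, 2, 1, 1], Z_6=13
gen 6: Z_6=13, draws=[1, 2, 3, 5, 5, 2, 4, 3, 3, 5, 1, 3, 1], offspring=[2, 1, 0, 2, 2, 1, 1, 0, 0, 2, 2, 0, 2], Z_7=15
gen 7: Z_7=15, draws=[2, 5, 3, 5, 0, 2, 1, 5, 5, 2, 1, 3, 5, 4, 2], offspring=[1, 2, 0, 2, 2, 1, 2, 2, 2, 1, 2, 0, 2, 1, 1], Z_8=21

no


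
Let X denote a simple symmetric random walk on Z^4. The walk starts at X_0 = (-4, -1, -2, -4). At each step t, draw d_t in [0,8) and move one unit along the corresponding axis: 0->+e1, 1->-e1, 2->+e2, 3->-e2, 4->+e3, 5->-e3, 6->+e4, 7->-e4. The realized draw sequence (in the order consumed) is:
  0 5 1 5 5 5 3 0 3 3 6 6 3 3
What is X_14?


(-3, -6, -6, -2)

t=0: X=(-4, -1, -2, -4), d=0 → +e1, X_1=(-3, -1, -2, -4)
t=1: X=(-3, -1, -2, -4), d=5 → -e3, X_2=(-3, -1, -3, -4)
t=2: X=(-3, -1, -3, -4), d=1 → -e1, X_3=(-4, -1, -3, -4)
t=3: X=(-4, -1, -3, -4), d=5 → -e3, X_4=(-4, -1, -4, -4)
t=4: X=(-4, -1, -4, -4), d=5 → -e3, X_5=(-4, -1, -5, -4)
t=5: X=(-4, -1, -5, -4), d=5 → -e3, X_6=(-4, -1, -6, -4)
t=6: X=(-4, -1, -6, -4), d=3 → -e2, X_7=(-4, -2, -6, -4)
t=7: X=(-4, -2, -6, -4), d=0 → +e1, X_8=(-3, -2, -6, -4)
t=8: X=(-3, -2, -6, -4), d=3 → -e2, X_9=(-3, -3, -6, -4)
t=9: X=(-3, -3, -6, -4), d=3 → -e2, X_10=(-3, -4, -6, -4)
t=10: X=(-3, -4, -6, -4), d=6 → +e4, X_11=(-3, -4, -6, -3)
t=11: X=(-3, -4, -6, -3), d=6 → +e4, X_12=(-3, -4, -6, -2)
t=12: X=(-3, -4, -6, -2), d=3 → -e2, X_13=(-3, -5, -6, -2)
t=13: X=(-3, -5, -6, -2), d=3 → -e2, X_14=(-3, -6, -6, -2)


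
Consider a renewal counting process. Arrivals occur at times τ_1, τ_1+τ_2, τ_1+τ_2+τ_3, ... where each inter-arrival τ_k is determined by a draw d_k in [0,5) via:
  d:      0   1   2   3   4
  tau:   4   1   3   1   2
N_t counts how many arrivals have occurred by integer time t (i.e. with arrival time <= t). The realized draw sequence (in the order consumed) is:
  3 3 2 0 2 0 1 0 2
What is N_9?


draw d_1=3: τ_1=1, arrival time A_1=1
draw d_2=3: τ_2=1, arrival time A_2=2
draw d_3=2: τ_3=3, arrival time A_3=5
draw d_4=0: τ_4=4, arrival time A_4=9
draw d_5=2: τ_5=3, arrival time A_5=12
draw d_6=0: τ_6=4, arrival time A_6=16
draw d_7=1: τ_7=1, arrival time A_7=17
draw d_8=0: τ_8=4, arrival time A_8=21
draw d_9=2: τ_9=3, arrival time A_9=24
N_t over t=0..9: 0:0 1:1 2:2 3:2 4:2 5:3 6:3 7:3 8:3 9:4

4


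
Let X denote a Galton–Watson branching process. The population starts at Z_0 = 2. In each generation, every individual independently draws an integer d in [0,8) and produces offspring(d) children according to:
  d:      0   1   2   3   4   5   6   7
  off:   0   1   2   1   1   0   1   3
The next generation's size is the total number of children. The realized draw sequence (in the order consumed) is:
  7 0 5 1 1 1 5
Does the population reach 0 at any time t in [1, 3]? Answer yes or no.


no

gen 0: Z_0=2, draws=[7, 0], offspring=[3, 0], Z_1=3
gen 1: Z_1=3, draws=[5, 1, 1], offspring=[0, 1, 1], Z_2=2
gen 2: Z_2=2, draws=[1, 5], offspring=[1, 0], Z_3=1


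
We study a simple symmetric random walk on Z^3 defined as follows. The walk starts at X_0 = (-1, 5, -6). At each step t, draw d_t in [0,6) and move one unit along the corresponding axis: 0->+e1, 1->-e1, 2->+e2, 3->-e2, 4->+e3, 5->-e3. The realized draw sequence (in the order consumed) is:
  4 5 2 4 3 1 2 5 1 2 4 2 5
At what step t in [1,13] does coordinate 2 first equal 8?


t=0: X=(-1, 5, -6), d=4 → +e3, X_1=(-1, 5, -5)
t=1: X=(-1, 5, -5), d=5 → -e3, X_2=(-1, 5, -6)
t=2: X=(-1, 5, -6), d=2 → +e2, X_3=(-1, 6, -6)
t=3: X=(-1, 6, -6), d=4 → +e3, X_4=(-1, 6, -5)
t=4: X=(-1, 6, -5), d=3 → -e2, X_5=(-1, 5, -5)
t=5: X=(-1, 5, -5), d=1 → -e1, X_6=(-2, 5, -5)
t=6: X=(-2, 5, -5), d=2 → +e2, X_7=(-2, 6, -5)
t=7: X=(-2, 6, -5), d=5 → -e3, X_8=(-2, 6, -6)
t=8: X=(-2, 6, -6), d=1 → -e1, X_9=(-3, 6, -6)
t=9: X=(-3, 6, -6), d=2 → +e2, X_10=(-3, 7, -6)
t=10: X=(-3, 7, -6), d=4 → +e3, X_11=(-3, 7, -5)
t=11: X=(-3, 7, -5), d=2 → +e2, X_12=(-3, 8, -5)
t=12: X=(-3, 8, -5), d=5 → -e3, X_13=(-3, 8, -6)

12


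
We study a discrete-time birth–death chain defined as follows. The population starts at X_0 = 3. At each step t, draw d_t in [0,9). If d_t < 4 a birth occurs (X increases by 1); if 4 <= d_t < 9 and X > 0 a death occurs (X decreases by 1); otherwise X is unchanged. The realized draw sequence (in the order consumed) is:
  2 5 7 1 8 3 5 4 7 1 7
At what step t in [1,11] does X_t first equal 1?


t=0: X=3, d=2 → birth, X_1=4
t=1: X=4, d=5 → death, X_2=3
t=2: X=3, d=7 → death, X_3=2
t=3: X=2, d=1 → birth, X_4=3
t=4: X=3, d=8 → death, X_5=2
t=5: X=2, d=3 → birth, X_6=3
t=6: X=3, d=5 → death, X_7=2
t=7: X=2, d=4 → death, X_8=1
t=8: X=1, d=7 → death, X_9=0
t=9: X=0, d=1 → birth, X_10=1
t=10: X=1, d=7 → death, X_11=0

8


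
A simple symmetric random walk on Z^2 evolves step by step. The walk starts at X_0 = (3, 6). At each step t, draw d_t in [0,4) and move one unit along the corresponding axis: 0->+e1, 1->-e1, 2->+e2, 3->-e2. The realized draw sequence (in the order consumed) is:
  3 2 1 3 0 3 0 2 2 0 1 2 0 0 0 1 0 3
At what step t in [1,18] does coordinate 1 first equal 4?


t=0: X=(3, 6), d=3 → -e2, X_1=(3, 5)
t=1: X=(3, 5), d=2 → +e2, X_2=(3, 6)
t=2: X=(3, 6), d=1 → -e1, X_3=(2, 6)
t=3: X=(2, 6), d=3 → -e2, X_4=(2, 5)
t=4: X=(2, 5), d=0 → +e1, X_5=(3, 5)
t=5: X=(3, 5), d=3 → -e2, X_6=(3, 4)
t=6: X=(3, 4), d=0 → +e1, X_7=(4, 4)
t=7: X=(4, 4), d=2 → +e2, X_8=(4, 5)
t=8: X=(4, 5), d=2 → +e2, X_9=(4, 6)
t=9: X=(4, 6), d=0 → +e1, X_10=(5, 6)
t=10: X=(5, 6), d=1 → -e1, X_11=(4, 6)
t=11: X=(4, 6), d=2 → +e2, X_12=(4, 7)
t=12: X=(4, 7), d=0 → +e1, X_13=(5, 7)
t=13: X=(5, 7), d=0 → +e1, X_14=(6, 7)
t=14: X=(6, 7), d=0 → +e1, X_15=(7, 7)
t=15: X=(7, 7), d=1 → -e1, X_16=(6, 7)
t=16: X=(6, 7), d=0 → +e1, X_17=(7, 7)
t=17: X=(7, 7), d=3 → -e2, X_18=(7, 6)

7


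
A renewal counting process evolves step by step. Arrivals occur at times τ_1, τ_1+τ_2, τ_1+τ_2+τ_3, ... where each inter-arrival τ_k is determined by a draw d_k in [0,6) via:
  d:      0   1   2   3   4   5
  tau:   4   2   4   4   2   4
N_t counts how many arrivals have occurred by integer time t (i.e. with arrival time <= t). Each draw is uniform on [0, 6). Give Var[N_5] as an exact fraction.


8/81

Inter-arrival values over d=0..5: [4, 2, 4, 4, 2, 4]
Each d has probability 1/6, so the pmf of τ is: f(2) = 1/3, f(4) = 2/3
Let p_n(j) = P(N_n = j), with p_0 = [1]. Condition on τ_1: p_n(0) = P(τ > n), and for j >= 1, p_n(j) = Σ_{k<=n} f(k)·p_{n−k}(j−1)
p_1 = [1]  (j = 0)
p_2 = [2/3, 1/3]  (j = 0..1)
p_3 = [2/3, 1/3]  (j = 0..1)
p_4 = [0, 8/9, 1/9]  (j = 0..2)
p_5 = [0, 8/9, 1/9]  (j = 0..2)
E[N_5] = Σ j·p_5(j) = 10/9;  E[N_5²] = Σ j²·p_5(j) = 4/3
Var[N_5] = 4/3 − (10/9)² = 8/81


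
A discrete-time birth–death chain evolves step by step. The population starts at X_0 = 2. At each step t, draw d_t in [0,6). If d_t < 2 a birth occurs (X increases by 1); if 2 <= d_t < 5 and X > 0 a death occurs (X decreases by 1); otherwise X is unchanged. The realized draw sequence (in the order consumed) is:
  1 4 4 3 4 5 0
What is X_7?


1

t=0: X=2, d=1 → birth, X_1=3
t=1: X=3, d=4 → death, X_2=2
t=2: X=2, d=4 → death, X_3=1
t=3: X=1, d=3 → death, X_4=0
t=4: X=0, d=4 → hold, X_5=0
t=5: X=0, d=5 → hold, X_6=0
t=6: X=0, d=0 → birth, X_7=1


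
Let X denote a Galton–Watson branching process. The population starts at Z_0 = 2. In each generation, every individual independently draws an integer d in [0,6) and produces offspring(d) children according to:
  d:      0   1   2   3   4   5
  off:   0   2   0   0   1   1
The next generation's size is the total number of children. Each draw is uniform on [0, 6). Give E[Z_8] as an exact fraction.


512/6561

Outcome values over d=0..5: [0, 2, 0, 0, 1, 1]
Σy = 4, Σy² = 6, M = 6
μ = 4/6 = 2/3,  σ² = 6/6 − (2/3)² = 5/9
E[Z_0] = 2
E[Z_1] = 2/3·E[Z_0] = 4/3
E[Z_2] = 2/3·E[Z_1] = 8/9
E[Z_3] = 2/3·E[Z_2] = 16/27
E[Z_4] = 2/3·E[Z_3] = 32/81
E[Z_5] = 2/3·E[Z_4] = 64/243
E[Z_6] = 2/3·E[Z_5] = 128/729
E[Z_7] = 2/3·E[Z_6] = 256/2187
E[Z_8] = 2/3·E[Z_7] = 512/6561


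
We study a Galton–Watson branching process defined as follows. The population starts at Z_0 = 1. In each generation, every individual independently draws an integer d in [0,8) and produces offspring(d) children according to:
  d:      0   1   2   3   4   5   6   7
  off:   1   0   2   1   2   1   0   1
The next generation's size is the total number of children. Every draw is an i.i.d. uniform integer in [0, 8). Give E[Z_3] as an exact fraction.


Outcome values over d=0..7: [1, 0, 2, 1, 2, 1, 0, 1]
Σy = 8, Σy² = 12, M = 8
μ = 8/8 = 1,  σ² = 12/8 − (1)² = 1/2
E[Z_0] = 1
E[Z_1] = 1·E[Z_0] = 1
E[Z_2] = 1·E[Z_1] = 1
E[Z_3] = 1·E[Z_2] = 1

1


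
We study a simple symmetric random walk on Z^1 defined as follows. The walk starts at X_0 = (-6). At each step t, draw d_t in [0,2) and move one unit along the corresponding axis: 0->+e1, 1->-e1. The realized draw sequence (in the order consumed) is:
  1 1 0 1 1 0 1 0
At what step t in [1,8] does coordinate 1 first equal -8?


2

t=0: X=(-6), d=1 → -e1, X_1=(-7)
t=1: X=(-7), d=1 → -e1, X_2=(-8)
t=2: X=(-8), d=0 → +e1, X_3=(-7)
t=3: X=(-7), d=1 → -e1, X_4=(-8)
t=4: X=(-8), d=1 → -e1, X_5=(-9)
t=5: X=(-9), d=0 → +e1, X_6=(-8)
t=6: X=(-8), d=1 → -e1, X_7=(-9)
t=7: X=(-9), d=0 → +e1, X_8=(-8)


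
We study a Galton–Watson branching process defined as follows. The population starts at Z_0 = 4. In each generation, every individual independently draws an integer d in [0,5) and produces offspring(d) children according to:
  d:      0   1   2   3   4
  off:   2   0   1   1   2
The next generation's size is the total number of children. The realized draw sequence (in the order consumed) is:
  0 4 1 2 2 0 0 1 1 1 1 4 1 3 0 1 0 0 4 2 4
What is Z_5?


7

gen 0: Z_0=4, draws=[0, 4, 1, 2], offspring=[2, 2, 0, 1], Z_1=5
gen 1: Z_1=5, draws=[2, 0, 0, 1, 1], offspring=[1, 2, 2, 0, 0], Z_2=5
gen 2: Z_2=5, draws=[1, 1, 4, 1, 3], offspring=[0, 0, 2, 0, 1], Z_3=3
gen 3: Z_3=3, draws=[0, 1, 0], offspring=[2, 0, 2], Z_4=4
gen 4: Z_4=4, draws=[0, 4, 2, 4], offspring=[2, 2, 1, 2], Z_5=7


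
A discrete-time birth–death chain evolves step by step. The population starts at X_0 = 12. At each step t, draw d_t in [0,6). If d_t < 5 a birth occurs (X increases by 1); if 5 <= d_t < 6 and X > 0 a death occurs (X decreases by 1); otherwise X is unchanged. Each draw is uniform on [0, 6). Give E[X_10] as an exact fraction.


56/3

X can drop by at most 1 per step and X_0 = 12 > T = 10, so X_t >= 12 − t >= 2 > 0 for every t <= 10: the floor at 0 (the 'and X > 0' condition) never binds. Hence X_10 = X_0 + Σ_{t<10} Y_t with i.i.d. increments Y_t = y(d_t) ∈ {+1, −1, 0}.
Outcome values over d=0..5: [1, 1, 1, 1, 1, -1]
Σy = 4, Σy² = 6, M = 6
μ = 4/6 = 2/3,  σ² = 6/6 − (2/3)² = 5/9
E[X_10] = 12 + 10·(2/3) = 56/3


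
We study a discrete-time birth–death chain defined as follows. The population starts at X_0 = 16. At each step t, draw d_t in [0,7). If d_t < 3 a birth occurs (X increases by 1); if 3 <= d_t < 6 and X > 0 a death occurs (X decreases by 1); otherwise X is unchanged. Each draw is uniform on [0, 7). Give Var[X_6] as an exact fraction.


X can drop by at most 1 per step and X_0 = 16 > T = 6, so X_t >= 16 − t >= 10 > 0 for every t <= 6: the floor at 0 (the 'and X > 0' condition) never binds. Hence X_6 = X_0 + Σ_{t<6} Y_t with i.i.d. increments Y_t = y(d_t) ∈ {+1, −1, 0}.
Outcome values over d=0..6: [1, 1, 1, -1, -1, -1, 0]
Σy = 0, Σy² = 6, M = 7
μ = 0/7 = 0,  σ² = 6/7 − (0)² = 6/7
Independent increments: Var[X_6] = 6·σ² = 6·(6/7) = 36/7

36/7


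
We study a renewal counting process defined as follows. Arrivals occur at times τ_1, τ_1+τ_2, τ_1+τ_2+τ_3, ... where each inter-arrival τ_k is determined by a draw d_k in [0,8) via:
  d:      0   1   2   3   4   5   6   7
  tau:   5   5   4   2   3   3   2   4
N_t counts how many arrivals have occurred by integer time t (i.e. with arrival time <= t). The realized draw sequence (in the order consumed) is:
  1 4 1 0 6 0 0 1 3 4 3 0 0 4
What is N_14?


draw d_1=1: τ_1=5, arrival time A_1=5
draw d_2=4: τ_2=3, arrival time A_2=8
draw d_3=1: τ_3=5, arrival time A_3=13
draw d_4=0: τ_4=5, arrival time A_4=18
draw d_5=6: τ_5=2, arrival time A_5=20
draw d_6=0: τ_6=5, arrival time A_6=25
draw d_7=0: τ_7=5, arrival time A_7=30
draw d_8=1: τ_8=5, arrival time A_8=35
draw d_9=3: τ_9=2, arrival time A_9=37
draw d_10=4: τ_10=3, arrival time A_10=40
draw d_11=3: τ_11=2, arrival time A_11=42
draw d_12=0: τ_12=5, arrival time A_12=47
draw d_13=0: τ_13=5, arrival time A_13=52
draw d_14=4: τ_14=3, arrival time A_14=55
N_t over t=0..14: 0:0 1:0 2:0 3:0 4:0 5:1 6:1 7:1 8:2 9:2 10:2 11:2 12:2 13:3 14:3

3


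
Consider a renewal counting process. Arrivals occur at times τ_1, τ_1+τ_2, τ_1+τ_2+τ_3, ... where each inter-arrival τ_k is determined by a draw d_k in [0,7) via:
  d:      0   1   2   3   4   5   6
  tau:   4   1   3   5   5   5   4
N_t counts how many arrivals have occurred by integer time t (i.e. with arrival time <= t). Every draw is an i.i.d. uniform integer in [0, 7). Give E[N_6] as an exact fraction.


154946/117649

Inter-arrival values over d=0..6: [4, 1, 3, 5, 5, 5, 4]
Each d has probability 1/7, so the pmf of τ is: f(1) = 1/7, f(3) = 1/7, f(4) = 2/7, f(5) = 3/7
Renewal equation for m(n) = E[N_n]: condition on τ_1 = k (if k <= n, one arrival plus a fresh copy on the remaining n−k steps): m(n) = F(n) + Σ_{k<=n} f(k)·m(n−k), where F(n) = P(τ <= n) and m(0) = 0
m(1) = F(1) = 1/7
m(2) = F(2) + f(1)·m(1) = 1/7 + 1/7·1/7 = 8/49
m(3) = F(3) + f(1)·m(2) = 2/7 + 1/7·8/49 = 106/343
m(4) = F(4) + f(1)·m(3) + f(3)·m(1) = 4/7 + 1/7·106/343 + 1/7·1/7 = 1527/2401
m(5) = F(5) + f(1)·m(4) + f(3)·m(2) + f(4)·m(1) = 1 + 1/7·1527/2401 + 1/7·8/49 + 2/7·1/7 = 19412/16807
m(6) = F(6) + f(1)·m(5) + f(3)·m(3) + f(4)·m(2) + f(5)·m(1) = 1 + 1/7·19412/16807 + 1/7·106/343 + 2/7·8/49 + 3/7·1/7 = 154946/117649
E[N_6] = m(6) = 154946/117649


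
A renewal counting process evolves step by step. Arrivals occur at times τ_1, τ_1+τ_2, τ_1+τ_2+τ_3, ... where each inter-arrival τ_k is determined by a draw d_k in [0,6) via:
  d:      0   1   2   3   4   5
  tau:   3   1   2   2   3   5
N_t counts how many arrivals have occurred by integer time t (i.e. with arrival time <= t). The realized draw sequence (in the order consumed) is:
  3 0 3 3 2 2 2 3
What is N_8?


draw d_1=3: τ_1=2, arrival time A_1=2
draw d_2=0: τ_2=3, arrival time A_2=5
draw d_3=3: τ_3=2, arrival time A_3=7
draw d_4=3: τ_4=2, arrival time A_4=9
draw d_5=2: τ_5=2, arrival time A_5=11
draw d_6=2: τ_6=2, arrival time A_6=13
draw d_7=2: τ_7=2, arrival time A_7=15
draw d_8=3: τ_8=2, arrival time A_8=17
N_t over t=0..8: 0:0 1:0 2:1 3:1 4:1 5:2 6:2 7:3 8:3

3


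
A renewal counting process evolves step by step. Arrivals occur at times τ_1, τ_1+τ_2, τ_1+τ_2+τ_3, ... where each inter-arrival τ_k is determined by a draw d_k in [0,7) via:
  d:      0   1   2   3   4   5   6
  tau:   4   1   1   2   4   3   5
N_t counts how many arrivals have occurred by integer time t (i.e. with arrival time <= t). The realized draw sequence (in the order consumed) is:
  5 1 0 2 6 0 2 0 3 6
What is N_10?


draw d_1=5: τ_1=3, arrival time A_1=3
draw d_2=1: τ_2=1, arrival time A_2=4
draw d_3=0: τ_3=4, arrival time A_3=8
draw d_4=2: τ_4=1, arrival time A_4=9
draw d_5=6: τ_5=5, arrival time A_5=14
draw d_6=0: τ_6=4, arrival time A_6=18
draw d_7=2: τ_7=1, arrival time A_7=19
draw d_8=0: τ_8=4, arrival time A_8=23
draw d_9=3: τ_9=2, arrival time A_9=25
draw d_10=6: τ_10=5, arrival time A_10=30
N_t over t=0..10: 0:0 1:0 2:0 3:1 4:2 5:2 6:2 7:2 8:3 9:4 10:4

4


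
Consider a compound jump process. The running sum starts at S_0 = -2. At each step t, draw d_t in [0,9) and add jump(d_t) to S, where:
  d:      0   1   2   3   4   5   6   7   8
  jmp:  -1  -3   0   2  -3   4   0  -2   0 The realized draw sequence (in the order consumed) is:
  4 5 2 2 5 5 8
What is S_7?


7

t=0: S=-2, d=4, jump=-3, S_1=-5
t=1: S=-5, d=5, jump=4, S_2=-1
t=2: S=-1, d=2, jump=0, S_3=-1
t=3: S=-1, d=2, jump=0, S_4=-1
t=4: S=-1, d=5, jump=4, S_5=3
t=5: S=3, d=5, jump=4, S_6=7
t=6: S=7, d=8, jump=0, S_7=7


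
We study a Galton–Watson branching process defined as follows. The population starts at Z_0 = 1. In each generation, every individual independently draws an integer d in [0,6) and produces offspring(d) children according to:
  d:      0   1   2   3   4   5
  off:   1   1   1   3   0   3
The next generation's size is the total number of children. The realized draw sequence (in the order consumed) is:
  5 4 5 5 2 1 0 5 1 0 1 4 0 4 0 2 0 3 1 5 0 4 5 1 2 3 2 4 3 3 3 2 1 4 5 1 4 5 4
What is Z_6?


gen 0: Z_0=1, draws=[5], offspring=[3], Z_1=3
gen 1: Z_1=3, draws=[4, 5, 5], offspring=[0, 3, 3], Z_2=6
gen 2: Z_2=6, draws=[2, 1, 0, 5, 1, 0], offspring=[1, 1, 1, 3, 1, 1], Z_3=8
gen 3: Z_3=8, draws=[1, 4, 0, 4, 0, 2, 0, 3], offspring=[1, 0, 1, 0, 1, 1, 1, 3], Z_4=8
gen 4: Z_4=8, draws=[1, 5, 0, 4, 5, 1, 2, 3], offspring=[1, 3, 1, 0, 3, 1, 1, 3], Z_5=13
gen 5: Z_5=13, draws=[2, 4, 3, 3, 3, 2, 1, 4, 5, 1, 4, 5, 4], offspring=[1, 0, 3, 3, 3, 1, 1, 0, 3, 1, 0, 3, 0], Z_6=19

19


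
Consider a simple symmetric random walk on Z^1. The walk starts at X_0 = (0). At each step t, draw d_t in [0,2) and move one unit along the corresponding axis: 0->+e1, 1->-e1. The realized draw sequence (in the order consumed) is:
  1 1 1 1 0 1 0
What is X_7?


t=0: X=(0), d=1 → -e1, X_1=(-1)
t=1: X=(-1), d=1 → -e1, X_2=(-2)
t=2: X=(-2), d=1 → -e1, X_3=(-3)
t=3: X=(-3), d=1 → -e1, X_4=(-4)
t=4: X=(-4), d=0 → +e1, X_5=(-3)
t=5: X=(-3), d=1 → -e1, X_6=(-4)
t=6: X=(-4), d=0 → +e1, X_7=(-3)

(-3)


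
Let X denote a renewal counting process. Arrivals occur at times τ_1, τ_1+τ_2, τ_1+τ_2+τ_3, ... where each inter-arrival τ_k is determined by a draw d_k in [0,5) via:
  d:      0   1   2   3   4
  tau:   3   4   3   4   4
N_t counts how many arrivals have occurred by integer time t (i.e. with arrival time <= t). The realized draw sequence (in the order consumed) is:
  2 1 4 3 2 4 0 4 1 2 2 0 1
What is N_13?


3

draw d_1=2: τ_1=3, arrival time A_1=3
draw d_2=1: τ_2=4, arrival time A_2=7
draw d_3=4: τ_3=4, arrival time A_3=11
draw d_4=3: τ_4=4, arrival time A_4=15
draw d_5=2: τ_5=3, arrival time A_5=18
draw d_6=4: τ_6=4, arrival time A_6=22
draw d_7=0: τ_7=3, arrival time A_7=25
draw d_8=4: τ_8=4, arrival time A_8=29
draw d_9=1: τ_9=4, arrival time A_9=33
draw d_10=2: τ_10=3, arrival time A_10=36
draw d_11=2: τ_11=3, arrival time A_11=39
draw d_12=0: τ_12=3, arrival time A_12=42
draw d_13=1: τ_13=4, arrival time A_13=46
N_t over t=0..13: 0:0 1:0 2:0 3:1 4:1 5:1 6:1 7:2 8:2 9:2 10:2 11:3 12:3 13:3


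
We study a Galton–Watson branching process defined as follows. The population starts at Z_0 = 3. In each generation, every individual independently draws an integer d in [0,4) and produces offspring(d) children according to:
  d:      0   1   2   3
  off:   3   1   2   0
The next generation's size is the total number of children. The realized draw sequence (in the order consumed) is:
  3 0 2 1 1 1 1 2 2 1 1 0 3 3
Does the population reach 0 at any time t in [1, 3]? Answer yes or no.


gen 0: Z_0=3, draws=[3, 0, 2], offspring=[0, 3, 2], Z_1=5
gen 1: Z_1=5, draws=[1, 1, 1, 1, 2], offspring=[1, 1, 1, 1, 2], Z_2=6
gen 2: Z_2=6, draws=[2, 1, 1, 0, 3, 3], offspring=[2, 1, 1, 3, 0, 0], Z_3=7

no
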